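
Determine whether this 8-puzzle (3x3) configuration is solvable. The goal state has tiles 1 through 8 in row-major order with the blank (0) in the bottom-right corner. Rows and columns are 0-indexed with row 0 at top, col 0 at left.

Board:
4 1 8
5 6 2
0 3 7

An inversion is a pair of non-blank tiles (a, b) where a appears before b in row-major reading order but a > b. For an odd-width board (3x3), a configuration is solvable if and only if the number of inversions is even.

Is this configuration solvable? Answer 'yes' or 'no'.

Answer: yes

Derivation:
Inversions (pairs i<j in row-major order where tile[i] > tile[j] > 0): 12
12 is even, so the puzzle is solvable.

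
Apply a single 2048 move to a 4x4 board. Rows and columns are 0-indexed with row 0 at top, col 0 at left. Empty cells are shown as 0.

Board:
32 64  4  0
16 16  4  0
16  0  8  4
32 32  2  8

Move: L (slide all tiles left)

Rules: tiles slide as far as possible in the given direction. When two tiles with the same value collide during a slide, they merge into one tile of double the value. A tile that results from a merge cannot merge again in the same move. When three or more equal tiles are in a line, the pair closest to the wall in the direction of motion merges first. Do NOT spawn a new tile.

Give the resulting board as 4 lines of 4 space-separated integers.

Slide left:
row 0: [32, 64, 4, 0] -> [32, 64, 4, 0]
row 1: [16, 16, 4, 0] -> [32, 4, 0, 0]
row 2: [16, 0, 8, 4] -> [16, 8, 4, 0]
row 3: [32, 32, 2, 8] -> [64, 2, 8, 0]

Answer: 32 64  4  0
32  4  0  0
16  8  4  0
64  2  8  0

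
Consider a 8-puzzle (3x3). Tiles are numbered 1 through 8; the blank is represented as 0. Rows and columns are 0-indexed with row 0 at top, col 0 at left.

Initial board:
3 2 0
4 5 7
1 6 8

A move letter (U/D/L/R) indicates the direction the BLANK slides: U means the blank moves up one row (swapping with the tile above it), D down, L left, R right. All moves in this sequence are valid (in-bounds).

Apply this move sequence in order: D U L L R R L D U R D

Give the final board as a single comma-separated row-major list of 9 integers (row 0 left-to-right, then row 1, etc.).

After move 1 (D):
3 2 7
4 5 0
1 6 8

After move 2 (U):
3 2 0
4 5 7
1 6 8

After move 3 (L):
3 0 2
4 5 7
1 6 8

After move 4 (L):
0 3 2
4 5 7
1 6 8

After move 5 (R):
3 0 2
4 5 7
1 6 8

After move 6 (R):
3 2 0
4 5 7
1 6 8

After move 7 (L):
3 0 2
4 5 7
1 6 8

After move 8 (D):
3 5 2
4 0 7
1 6 8

After move 9 (U):
3 0 2
4 5 7
1 6 8

After move 10 (R):
3 2 0
4 5 7
1 6 8

After move 11 (D):
3 2 7
4 5 0
1 6 8

Answer: 3, 2, 7, 4, 5, 0, 1, 6, 8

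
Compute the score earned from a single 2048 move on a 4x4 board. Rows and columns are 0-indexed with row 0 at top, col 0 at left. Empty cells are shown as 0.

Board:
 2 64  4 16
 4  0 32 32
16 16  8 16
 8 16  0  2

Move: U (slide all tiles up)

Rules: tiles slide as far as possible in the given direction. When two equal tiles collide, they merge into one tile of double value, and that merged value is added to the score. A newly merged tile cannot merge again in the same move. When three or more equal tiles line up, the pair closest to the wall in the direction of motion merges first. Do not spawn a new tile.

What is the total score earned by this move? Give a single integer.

Answer: 32

Derivation:
Slide up:
col 0: [2, 4, 16, 8] -> [2, 4, 16, 8]  score +0 (running 0)
col 1: [64, 0, 16, 16] -> [64, 32, 0, 0]  score +32 (running 32)
col 2: [4, 32, 8, 0] -> [4, 32, 8, 0]  score +0 (running 32)
col 3: [16, 32, 16, 2] -> [16, 32, 16, 2]  score +0 (running 32)
Board after move:
 2 64  4 16
 4 32 32 32
16  0  8 16
 8  0  0  2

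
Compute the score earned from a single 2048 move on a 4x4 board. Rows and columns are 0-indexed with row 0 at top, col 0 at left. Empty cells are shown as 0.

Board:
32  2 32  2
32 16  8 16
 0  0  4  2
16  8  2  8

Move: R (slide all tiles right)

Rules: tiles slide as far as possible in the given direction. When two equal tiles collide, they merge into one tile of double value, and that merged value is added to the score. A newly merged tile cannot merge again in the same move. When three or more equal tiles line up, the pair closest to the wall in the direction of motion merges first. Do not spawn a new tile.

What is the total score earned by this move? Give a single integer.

Slide right:
row 0: [32, 2, 32, 2] -> [32, 2, 32, 2]  score +0 (running 0)
row 1: [32, 16, 8, 16] -> [32, 16, 8, 16]  score +0 (running 0)
row 2: [0, 0, 4, 2] -> [0, 0, 4, 2]  score +0 (running 0)
row 3: [16, 8, 2, 8] -> [16, 8, 2, 8]  score +0 (running 0)
Board after move:
32  2 32  2
32 16  8 16
 0  0  4  2
16  8  2  8

Answer: 0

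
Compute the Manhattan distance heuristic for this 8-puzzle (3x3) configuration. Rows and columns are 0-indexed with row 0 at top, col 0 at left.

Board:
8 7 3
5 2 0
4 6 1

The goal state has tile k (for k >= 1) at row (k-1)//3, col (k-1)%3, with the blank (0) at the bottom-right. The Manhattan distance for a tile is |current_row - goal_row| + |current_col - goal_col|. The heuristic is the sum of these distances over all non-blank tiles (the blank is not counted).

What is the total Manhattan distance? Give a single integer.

Answer: 15

Derivation:
Tile 8: at (0,0), goal (2,1), distance |0-2|+|0-1| = 3
Tile 7: at (0,1), goal (2,0), distance |0-2|+|1-0| = 3
Tile 3: at (0,2), goal (0,2), distance |0-0|+|2-2| = 0
Tile 5: at (1,0), goal (1,1), distance |1-1|+|0-1| = 1
Tile 2: at (1,1), goal (0,1), distance |1-0|+|1-1| = 1
Tile 4: at (2,0), goal (1,0), distance |2-1|+|0-0| = 1
Tile 6: at (2,1), goal (1,2), distance |2-1|+|1-2| = 2
Tile 1: at (2,2), goal (0,0), distance |2-0|+|2-0| = 4
Sum: 3 + 3 + 0 + 1 + 1 + 1 + 2 + 4 = 15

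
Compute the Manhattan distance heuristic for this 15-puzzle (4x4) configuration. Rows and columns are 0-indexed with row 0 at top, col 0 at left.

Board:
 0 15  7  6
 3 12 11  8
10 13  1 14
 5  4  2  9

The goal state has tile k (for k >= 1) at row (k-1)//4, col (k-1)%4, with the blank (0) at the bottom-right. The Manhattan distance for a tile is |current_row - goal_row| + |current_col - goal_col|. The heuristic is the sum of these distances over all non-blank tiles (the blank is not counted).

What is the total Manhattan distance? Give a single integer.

Answer: 40

Derivation:
Tile 15: at (0,1), goal (3,2), distance |0-3|+|1-2| = 4
Tile 7: at (0,2), goal (1,2), distance |0-1|+|2-2| = 1
Tile 6: at (0,3), goal (1,1), distance |0-1|+|3-1| = 3
Tile 3: at (1,0), goal (0,2), distance |1-0|+|0-2| = 3
Tile 12: at (1,1), goal (2,3), distance |1-2|+|1-3| = 3
Tile 11: at (1,2), goal (2,2), distance |1-2|+|2-2| = 1
Tile 8: at (1,3), goal (1,3), distance |1-1|+|3-3| = 0
Tile 10: at (2,0), goal (2,1), distance |2-2|+|0-1| = 1
Tile 13: at (2,1), goal (3,0), distance |2-3|+|1-0| = 2
Tile 1: at (2,2), goal (0,0), distance |2-0|+|2-0| = 4
Tile 14: at (2,3), goal (3,1), distance |2-3|+|3-1| = 3
Tile 5: at (3,0), goal (1,0), distance |3-1|+|0-0| = 2
Tile 4: at (3,1), goal (0,3), distance |3-0|+|1-3| = 5
Tile 2: at (3,2), goal (0,1), distance |3-0|+|2-1| = 4
Tile 9: at (3,3), goal (2,0), distance |3-2|+|3-0| = 4
Sum: 4 + 1 + 3 + 3 + 3 + 1 + 0 + 1 + 2 + 4 + 3 + 2 + 5 + 4 + 4 = 40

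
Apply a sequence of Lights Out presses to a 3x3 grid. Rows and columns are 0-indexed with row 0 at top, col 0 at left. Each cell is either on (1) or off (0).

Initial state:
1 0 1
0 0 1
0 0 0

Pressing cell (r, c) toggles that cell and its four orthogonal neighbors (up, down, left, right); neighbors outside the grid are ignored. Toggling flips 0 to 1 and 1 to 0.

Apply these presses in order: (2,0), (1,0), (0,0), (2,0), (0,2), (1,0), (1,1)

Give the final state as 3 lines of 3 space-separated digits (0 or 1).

After press 1 at (2,0):
1 0 1
1 0 1
1 1 0

After press 2 at (1,0):
0 0 1
0 1 1
0 1 0

After press 3 at (0,0):
1 1 1
1 1 1
0 1 0

After press 4 at (2,0):
1 1 1
0 1 1
1 0 0

After press 5 at (0,2):
1 0 0
0 1 0
1 0 0

After press 6 at (1,0):
0 0 0
1 0 0
0 0 0

After press 7 at (1,1):
0 1 0
0 1 1
0 1 0

Answer: 0 1 0
0 1 1
0 1 0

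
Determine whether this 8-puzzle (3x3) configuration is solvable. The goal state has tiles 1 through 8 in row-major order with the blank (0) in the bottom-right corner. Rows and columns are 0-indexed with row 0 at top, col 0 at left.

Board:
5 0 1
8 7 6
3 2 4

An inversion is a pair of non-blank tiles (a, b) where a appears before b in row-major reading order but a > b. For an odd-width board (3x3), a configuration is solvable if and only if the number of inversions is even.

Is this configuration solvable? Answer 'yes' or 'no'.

Answer: no

Derivation:
Inversions (pairs i<j in row-major order where tile[i] > tile[j] > 0): 17
17 is odd, so the puzzle is not solvable.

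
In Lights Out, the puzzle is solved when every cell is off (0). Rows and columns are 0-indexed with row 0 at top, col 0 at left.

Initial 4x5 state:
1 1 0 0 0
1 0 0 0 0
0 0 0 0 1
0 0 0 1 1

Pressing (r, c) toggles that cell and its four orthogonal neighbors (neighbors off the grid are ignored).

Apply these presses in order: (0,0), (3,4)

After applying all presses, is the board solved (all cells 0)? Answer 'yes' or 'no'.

After press 1 at (0,0):
0 0 0 0 0
0 0 0 0 0
0 0 0 0 1
0 0 0 1 1

After press 2 at (3,4):
0 0 0 0 0
0 0 0 0 0
0 0 0 0 0
0 0 0 0 0

Lights still on: 0

Answer: yes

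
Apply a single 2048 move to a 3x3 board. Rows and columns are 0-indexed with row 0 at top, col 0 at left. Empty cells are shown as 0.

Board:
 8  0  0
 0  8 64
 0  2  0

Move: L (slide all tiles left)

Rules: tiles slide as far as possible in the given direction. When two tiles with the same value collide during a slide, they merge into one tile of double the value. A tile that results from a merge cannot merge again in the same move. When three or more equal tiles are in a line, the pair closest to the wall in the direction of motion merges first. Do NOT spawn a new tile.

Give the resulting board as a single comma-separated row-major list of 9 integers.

Slide left:
row 0: [8, 0, 0] -> [8, 0, 0]
row 1: [0, 8, 64] -> [8, 64, 0]
row 2: [0, 2, 0] -> [2, 0, 0]

Answer: 8, 0, 0, 8, 64, 0, 2, 0, 0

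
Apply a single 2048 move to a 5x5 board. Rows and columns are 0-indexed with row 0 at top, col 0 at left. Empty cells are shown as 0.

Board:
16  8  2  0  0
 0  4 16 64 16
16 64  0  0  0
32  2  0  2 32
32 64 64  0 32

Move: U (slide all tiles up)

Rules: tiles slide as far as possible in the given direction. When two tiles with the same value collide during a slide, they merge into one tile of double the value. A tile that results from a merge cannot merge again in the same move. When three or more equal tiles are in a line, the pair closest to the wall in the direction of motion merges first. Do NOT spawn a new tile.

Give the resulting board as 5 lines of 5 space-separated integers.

Slide up:
col 0: [16, 0, 16, 32, 32] -> [32, 64, 0, 0, 0]
col 1: [8, 4, 64, 2, 64] -> [8, 4, 64, 2, 64]
col 2: [2, 16, 0, 0, 64] -> [2, 16, 64, 0, 0]
col 3: [0, 64, 0, 2, 0] -> [64, 2, 0, 0, 0]
col 4: [0, 16, 0, 32, 32] -> [16, 64, 0, 0, 0]

Answer: 32  8  2 64 16
64  4 16  2 64
 0 64 64  0  0
 0  2  0  0  0
 0 64  0  0  0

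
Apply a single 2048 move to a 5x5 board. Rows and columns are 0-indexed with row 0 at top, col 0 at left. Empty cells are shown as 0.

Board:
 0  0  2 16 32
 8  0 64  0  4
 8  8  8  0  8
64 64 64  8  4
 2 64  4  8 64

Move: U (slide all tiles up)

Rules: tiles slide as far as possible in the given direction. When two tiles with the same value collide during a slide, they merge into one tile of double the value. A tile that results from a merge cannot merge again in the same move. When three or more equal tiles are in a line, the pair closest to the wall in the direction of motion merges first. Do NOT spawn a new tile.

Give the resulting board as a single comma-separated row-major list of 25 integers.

Answer: 16, 8, 2, 16, 32, 64, 128, 64, 16, 4, 2, 0, 8, 0, 8, 0, 0, 64, 0, 4, 0, 0, 4, 0, 64

Derivation:
Slide up:
col 0: [0, 8, 8, 64, 2] -> [16, 64, 2, 0, 0]
col 1: [0, 0, 8, 64, 64] -> [8, 128, 0, 0, 0]
col 2: [2, 64, 8, 64, 4] -> [2, 64, 8, 64, 4]
col 3: [16, 0, 0, 8, 8] -> [16, 16, 0, 0, 0]
col 4: [32, 4, 8, 4, 64] -> [32, 4, 8, 4, 64]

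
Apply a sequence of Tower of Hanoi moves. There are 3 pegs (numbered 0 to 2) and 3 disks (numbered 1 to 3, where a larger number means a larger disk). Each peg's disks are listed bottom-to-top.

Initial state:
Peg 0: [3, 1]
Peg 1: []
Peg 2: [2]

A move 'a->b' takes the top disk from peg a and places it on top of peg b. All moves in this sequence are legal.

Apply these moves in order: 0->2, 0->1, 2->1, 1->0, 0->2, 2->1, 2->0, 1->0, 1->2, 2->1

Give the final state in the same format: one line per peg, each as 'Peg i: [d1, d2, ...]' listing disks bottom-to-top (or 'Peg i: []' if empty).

Answer: Peg 0: [2, 1]
Peg 1: [3]
Peg 2: []

Derivation:
After move 1 (0->2):
Peg 0: [3]
Peg 1: []
Peg 2: [2, 1]

After move 2 (0->1):
Peg 0: []
Peg 1: [3]
Peg 2: [2, 1]

After move 3 (2->1):
Peg 0: []
Peg 1: [3, 1]
Peg 2: [2]

After move 4 (1->0):
Peg 0: [1]
Peg 1: [3]
Peg 2: [2]

After move 5 (0->2):
Peg 0: []
Peg 1: [3]
Peg 2: [2, 1]

After move 6 (2->1):
Peg 0: []
Peg 1: [3, 1]
Peg 2: [2]

After move 7 (2->0):
Peg 0: [2]
Peg 1: [3, 1]
Peg 2: []

After move 8 (1->0):
Peg 0: [2, 1]
Peg 1: [3]
Peg 2: []

After move 9 (1->2):
Peg 0: [2, 1]
Peg 1: []
Peg 2: [3]

After move 10 (2->1):
Peg 0: [2, 1]
Peg 1: [3]
Peg 2: []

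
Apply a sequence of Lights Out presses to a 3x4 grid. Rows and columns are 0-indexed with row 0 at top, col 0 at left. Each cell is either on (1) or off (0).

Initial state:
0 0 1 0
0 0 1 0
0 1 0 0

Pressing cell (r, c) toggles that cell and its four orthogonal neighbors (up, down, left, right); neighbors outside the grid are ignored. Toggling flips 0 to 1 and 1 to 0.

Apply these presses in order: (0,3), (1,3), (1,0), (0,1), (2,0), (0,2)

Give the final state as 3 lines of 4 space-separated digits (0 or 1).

Answer: 0 0 0 1
0 0 1 0
0 0 0 1

Derivation:
After press 1 at (0,3):
0 0 0 1
0 0 1 1
0 1 0 0

After press 2 at (1,3):
0 0 0 0
0 0 0 0
0 1 0 1

After press 3 at (1,0):
1 0 0 0
1 1 0 0
1 1 0 1

After press 4 at (0,1):
0 1 1 0
1 0 0 0
1 1 0 1

After press 5 at (2,0):
0 1 1 0
0 0 0 0
0 0 0 1

After press 6 at (0,2):
0 0 0 1
0 0 1 0
0 0 0 1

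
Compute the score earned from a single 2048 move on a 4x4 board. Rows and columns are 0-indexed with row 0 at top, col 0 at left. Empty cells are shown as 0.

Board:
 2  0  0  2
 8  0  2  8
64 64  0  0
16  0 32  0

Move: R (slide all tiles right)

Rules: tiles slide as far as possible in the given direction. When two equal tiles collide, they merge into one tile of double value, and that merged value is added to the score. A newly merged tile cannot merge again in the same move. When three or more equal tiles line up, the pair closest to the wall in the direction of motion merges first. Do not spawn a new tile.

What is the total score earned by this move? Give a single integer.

Answer: 132

Derivation:
Slide right:
row 0: [2, 0, 0, 2] -> [0, 0, 0, 4]  score +4 (running 4)
row 1: [8, 0, 2, 8] -> [0, 8, 2, 8]  score +0 (running 4)
row 2: [64, 64, 0, 0] -> [0, 0, 0, 128]  score +128 (running 132)
row 3: [16, 0, 32, 0] -> [0, 0, 16, 32]  score +0 (running 132)
Board after move:
  0   0   0   4
  0   8   2   8
  0   0   0 128
  0   0  16  32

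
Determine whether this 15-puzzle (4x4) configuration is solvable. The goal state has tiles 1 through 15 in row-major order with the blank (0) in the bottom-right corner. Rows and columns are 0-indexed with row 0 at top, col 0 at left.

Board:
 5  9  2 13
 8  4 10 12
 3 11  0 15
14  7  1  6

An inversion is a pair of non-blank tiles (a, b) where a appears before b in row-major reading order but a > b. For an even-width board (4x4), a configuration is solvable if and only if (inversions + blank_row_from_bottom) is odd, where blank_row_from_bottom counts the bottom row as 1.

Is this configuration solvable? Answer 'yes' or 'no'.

Inversions: 50
Blank is in row 2 (0-indexed from top), which is row 2 counting from the bottom (bottom = 1).
50 + 2 = 52, which is even, so the puzzle is not solvable.

Answer: no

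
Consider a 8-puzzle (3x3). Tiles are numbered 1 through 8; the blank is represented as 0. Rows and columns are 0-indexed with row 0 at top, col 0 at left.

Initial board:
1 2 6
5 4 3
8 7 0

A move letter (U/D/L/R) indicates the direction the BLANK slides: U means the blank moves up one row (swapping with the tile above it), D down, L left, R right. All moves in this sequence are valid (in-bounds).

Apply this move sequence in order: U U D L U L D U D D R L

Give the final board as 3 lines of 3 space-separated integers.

After move 1 (U):
1 2 6
5 4 0
8 7 3

After move 2 (U):
1 2 0
5 4 6
8 7 3

After move 3 (D):
1 2 6
5 4 0
8 7 3

After move 4 (L):
1 2 6
5 0 4
8 7 3

After move 5 (U):
1 0 6
5 2 4
8 7 3

After move 6 (L):
0 1 6
5 2 4
8 7 3

After move 7 (D):
5 1 6
0 2 4
8 7 3

After move 8 (U):
0 1 6
5 2 4
8 7 3

After move 9 (D):
5 1 6
0 2 4
8 7 3

After move 10 (D):
5 1 6
8 2 4
0 7 3

After move 11 (R):
5 1 6
8 2 4
7 0 3

After move 12 (L):
5 1 6
8 2 4
0 7 3

Answer: 5 1 6
8 2 4
0 7 3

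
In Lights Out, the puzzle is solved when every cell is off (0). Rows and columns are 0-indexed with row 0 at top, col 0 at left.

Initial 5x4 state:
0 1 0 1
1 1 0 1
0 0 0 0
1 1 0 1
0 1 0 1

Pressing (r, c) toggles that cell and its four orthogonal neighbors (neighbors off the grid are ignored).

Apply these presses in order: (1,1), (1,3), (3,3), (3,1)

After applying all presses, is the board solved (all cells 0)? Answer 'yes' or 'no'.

Answer: yes

Derivation:
After press 1 at (1,1):
0 0 0 1
0 0 1 1
0 1 0 0
1 1 0 1
0 1 0 1

After press 2 at (1,3):
0 0 0 0
0 0 0 0
0 1 0 1
1 1 0 1
0 1 0 1

After press 3 at (3,3):
0 0 0 0
0 0 0 0
0 1 0 0
1 1 1 0
0 1 0 0

After press 4 at (3,1):
0 0 0 0
0 0 0 0
0 0 0 0
0 0 0 0
0 0 0 0

Lights still on: 0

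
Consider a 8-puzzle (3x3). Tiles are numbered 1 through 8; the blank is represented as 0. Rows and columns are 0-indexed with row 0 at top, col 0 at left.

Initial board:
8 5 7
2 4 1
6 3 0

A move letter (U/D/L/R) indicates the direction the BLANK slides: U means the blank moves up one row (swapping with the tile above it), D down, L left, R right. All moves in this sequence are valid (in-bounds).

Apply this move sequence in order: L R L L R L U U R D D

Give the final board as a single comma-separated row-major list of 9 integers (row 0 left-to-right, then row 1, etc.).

After move 1 (L):
8 5 7
2 4 1
6 0 3

After move 2 (R):
8 5 7
2 4 1
6 3 0

After move 3 (L):
8 5 7
2 4 1
6 0 3

After move 4 (L):
8 5 7
2 4 1
0 6 3

After move 5 (R):
8 5 7
2 4 1
6 0 3

After move 6 (L):
8 5 7
2 4 1
0 6 3

After move 7 (U):
8 5 7
0 4 1
2 6 3

After move 8 (U):
0 5 7
8 4 1
2 6 3

After move 9 (R):
5 0 7
8 4 1
2 6 3

After move 10 (D):
5 4 7
8 0 1
2 6 3

After move 11 (D):
5 4 7
8 6 1
2 0 3

Answer: 5, 4, 7, 8, 6, 1, 2, 0, 3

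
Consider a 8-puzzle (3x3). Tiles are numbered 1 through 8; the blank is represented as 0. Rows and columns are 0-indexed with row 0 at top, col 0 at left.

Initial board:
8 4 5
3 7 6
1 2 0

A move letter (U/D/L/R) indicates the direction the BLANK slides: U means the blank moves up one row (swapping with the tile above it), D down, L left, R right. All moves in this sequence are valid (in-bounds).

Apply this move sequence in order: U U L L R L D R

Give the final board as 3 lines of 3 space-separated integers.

Answer: 3 8 4
7 0 5
1 2 6

Derivation:
After move 1 (U):
8 4 5
3 7 0
1 2 6

After move 2 (U):
8 4 0
3 7 5
1 2 6

After move 3 (L):
8 0 4
3 7 5
1 2 6

After move 4 (L):
0 8 4
3 7 5
1 2 6

After move 5 (R):
8 0 4
3 7 5
1 2 6

After move 6 (L):
0 8 4
3 7 5
1 2 6

After move 7 (D):
3 8 4
0 7 5
1 2 6

After move 8 (R):
3 8 4
7 0 5
1 2 6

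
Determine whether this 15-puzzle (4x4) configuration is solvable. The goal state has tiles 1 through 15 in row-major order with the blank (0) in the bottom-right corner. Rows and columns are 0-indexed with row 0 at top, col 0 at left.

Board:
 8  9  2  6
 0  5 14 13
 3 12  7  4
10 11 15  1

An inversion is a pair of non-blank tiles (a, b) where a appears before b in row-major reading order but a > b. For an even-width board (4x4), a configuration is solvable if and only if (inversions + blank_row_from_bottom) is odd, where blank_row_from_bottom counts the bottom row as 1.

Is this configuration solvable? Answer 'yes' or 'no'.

Answer: no

Derivation:
Inversions: 49
Blank is in row 1 (0-indexed from top), which is row 3 counting from the bottom (bottom = 1).
49 + 3 = 52, which is even, so the puzzle is not solvable.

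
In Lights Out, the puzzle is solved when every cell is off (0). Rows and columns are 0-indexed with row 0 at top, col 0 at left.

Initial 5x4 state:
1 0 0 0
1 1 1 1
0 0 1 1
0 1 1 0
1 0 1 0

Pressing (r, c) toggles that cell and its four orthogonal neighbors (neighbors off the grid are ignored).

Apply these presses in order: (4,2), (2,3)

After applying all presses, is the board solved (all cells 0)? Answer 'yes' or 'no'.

Answer: no

Derivation:
After press 1 at (4,2):
1 0 0 0
1 1 1 1
0 0 1 1
0 1 0 0
1 1 0 1

After press 2 at (2,3):
1 0 0 0
1 1 1 0
0 0 0 0
0 1 0 1
1 1 0 1

Lights still on: 9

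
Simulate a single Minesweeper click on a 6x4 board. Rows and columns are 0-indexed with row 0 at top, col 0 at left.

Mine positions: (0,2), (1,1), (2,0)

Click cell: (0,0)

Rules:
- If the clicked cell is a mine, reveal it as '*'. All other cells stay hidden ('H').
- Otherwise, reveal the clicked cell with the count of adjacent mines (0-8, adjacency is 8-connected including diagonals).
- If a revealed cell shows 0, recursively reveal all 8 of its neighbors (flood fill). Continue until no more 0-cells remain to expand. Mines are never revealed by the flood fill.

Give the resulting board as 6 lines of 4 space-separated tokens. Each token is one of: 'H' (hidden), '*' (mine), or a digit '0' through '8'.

1 H H H
H H H H
H H H H
H H H H
H H H H
H H H H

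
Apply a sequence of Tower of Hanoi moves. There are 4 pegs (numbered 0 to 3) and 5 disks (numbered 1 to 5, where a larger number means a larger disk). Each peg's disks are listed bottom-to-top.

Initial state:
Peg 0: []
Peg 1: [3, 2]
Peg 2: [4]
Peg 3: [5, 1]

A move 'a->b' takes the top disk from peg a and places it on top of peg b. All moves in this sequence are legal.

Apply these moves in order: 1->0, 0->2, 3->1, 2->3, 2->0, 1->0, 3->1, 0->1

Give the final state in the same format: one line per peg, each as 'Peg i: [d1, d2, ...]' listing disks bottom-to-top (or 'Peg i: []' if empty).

After move 1 (1->0):
Peg 0: [2]
Peg 1: [3]
Peg 2: [4]
Peg 3: [5, 1]

After move 2 (0->2):
Peg 0: []
Peg 1: [3]
Peg 2: [4, 2]
Peg 3: [5, 1]

After move 3 (3->1):
Peg 0: []
Peg 1: [3, 1]
Peg 2: [4, 2]
Peg 3: [5]

After move 4 (2->3):
Peg 0: []
Peg 1: [3, 1]
Peg 2: [4]
Peg 3: [5, 2]

After move 5 (2->0):
Peg 0: [4]
Peg 1: [3, 1]
Peg 2: []
Peg 3: [5, 2]

After move 6 (1->0):
Peg 0: [4, 1]
Peg 1: [3]
Peg 2: []
Peg 3: [5, 2]

After move 7 (3->1):
Peg 0: [4, 1]
Peg 1: [3, 2]
Peg 2: []
Peg 3: [5]

After move 8 (0->1):
Peg 0: [4]
Peg 1: [3, 2, 1]
Peg 2: []
Peg 3: [5]

Answer: Peg 0: [4]
Peg 1: [3, 2, 1]
Peg 2: []
Peg 3: [5]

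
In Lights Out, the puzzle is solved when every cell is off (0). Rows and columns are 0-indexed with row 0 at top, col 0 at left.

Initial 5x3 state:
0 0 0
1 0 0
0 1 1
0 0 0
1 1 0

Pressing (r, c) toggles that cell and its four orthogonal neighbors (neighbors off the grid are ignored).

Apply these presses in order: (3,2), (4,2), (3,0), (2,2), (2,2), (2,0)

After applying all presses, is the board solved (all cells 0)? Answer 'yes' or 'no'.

After press 1 at (3,2):
0 0 0
1 0 0
0 1 0
0 1 1
1 1 1

After press 2 at (4,2):
0 0 0
1 0 0
0 1 0
0 1 0
1 0 0

After press 3 at (3,0):
0 0 0
1 0 0
1 1 0
1 0 0
0 0 0

After press 4 at (2,2):
0 0 0
1 0 1
1 0 1
1 0 1
0 0 0

After press 5 at (2,2):
0 0 0
1 0 0
1 1 0
1 0 0
0 0 0

After press 6 at (2,0):
0 0 0
0 0 0
0 0 0
0 0 0
0 0 0

Lights still on: 0

Answer: yes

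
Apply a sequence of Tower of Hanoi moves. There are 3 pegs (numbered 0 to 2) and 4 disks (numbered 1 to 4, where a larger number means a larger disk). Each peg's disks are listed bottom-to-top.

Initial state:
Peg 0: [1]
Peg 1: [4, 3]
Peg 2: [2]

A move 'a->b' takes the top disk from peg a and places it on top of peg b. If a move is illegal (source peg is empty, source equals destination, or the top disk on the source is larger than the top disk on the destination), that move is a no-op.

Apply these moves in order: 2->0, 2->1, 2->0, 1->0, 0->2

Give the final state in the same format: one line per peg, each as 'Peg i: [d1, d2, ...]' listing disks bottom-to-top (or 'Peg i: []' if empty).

After move 1 (2->0):
Peg 0: [1]
Peg 1: [4, 3]
Peg 2: [2]

After move 2 (2->1):
Peg 0: [1]
Peg 1: [4, 3, 2]
Peg 2: []

After move 3 (2->0):
Peg 0: [1]
Peg 1: [4, 3, 2]
Peg 2: []

After move 4 (1->0):
Peg 0: [1]
Peg 1: [4, 3, 2]
Peg 2: []

After move 5 (0->2):
Peg 0: []
Peg 1: [4, 3, 2]
Peg 2: [1]

Answer: Peg 0: []
Peg 1: [4, 3, 2]
Peg 2: [1]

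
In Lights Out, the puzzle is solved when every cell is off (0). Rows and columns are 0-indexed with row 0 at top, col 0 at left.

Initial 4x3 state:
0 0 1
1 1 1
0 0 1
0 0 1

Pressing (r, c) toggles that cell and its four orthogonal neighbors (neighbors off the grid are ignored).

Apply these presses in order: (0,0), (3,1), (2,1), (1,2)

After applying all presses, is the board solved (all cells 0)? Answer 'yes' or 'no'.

Answer: no

Derivation:
After press 1 at (0,0):
1 1 1
0 1 1
0 0 1
0 0 1

After press 2 at (3,1):
1 1 1
0 1 1
0 1 1
1 1 0

After press 3 at (2,1):
1 1 1
0 0 1
1 0 0
1 0 0

After press 4 at (1,2):
1 1 0
0 1 0
1 0 1
1 0 0

Lights still on: 6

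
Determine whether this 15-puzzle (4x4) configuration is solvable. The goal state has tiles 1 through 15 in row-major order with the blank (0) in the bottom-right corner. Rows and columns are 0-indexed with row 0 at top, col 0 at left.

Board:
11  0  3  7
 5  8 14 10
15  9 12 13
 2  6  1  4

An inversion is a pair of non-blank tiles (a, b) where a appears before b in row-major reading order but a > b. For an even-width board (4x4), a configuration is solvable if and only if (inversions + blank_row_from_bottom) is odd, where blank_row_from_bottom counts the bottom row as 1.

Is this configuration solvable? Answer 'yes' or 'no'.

Answer: yes

Derivation:
Inversions: 59
Blank is in row 0 (0-indexed from top), which is row 4 counting from the bottom (bottom = 1).
59 + 4 = 63, which is odd, so the puzzle is solvable.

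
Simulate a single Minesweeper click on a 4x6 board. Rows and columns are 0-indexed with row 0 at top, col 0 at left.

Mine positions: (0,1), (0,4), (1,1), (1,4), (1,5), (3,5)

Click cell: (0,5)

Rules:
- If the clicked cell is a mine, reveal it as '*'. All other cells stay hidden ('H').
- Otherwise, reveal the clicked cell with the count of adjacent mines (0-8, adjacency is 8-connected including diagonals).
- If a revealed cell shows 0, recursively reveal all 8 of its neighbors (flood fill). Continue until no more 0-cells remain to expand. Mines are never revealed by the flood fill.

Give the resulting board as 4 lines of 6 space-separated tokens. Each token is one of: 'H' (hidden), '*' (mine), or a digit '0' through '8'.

H H H H H 3
H H H H H H
H H H H H H
H H H H H H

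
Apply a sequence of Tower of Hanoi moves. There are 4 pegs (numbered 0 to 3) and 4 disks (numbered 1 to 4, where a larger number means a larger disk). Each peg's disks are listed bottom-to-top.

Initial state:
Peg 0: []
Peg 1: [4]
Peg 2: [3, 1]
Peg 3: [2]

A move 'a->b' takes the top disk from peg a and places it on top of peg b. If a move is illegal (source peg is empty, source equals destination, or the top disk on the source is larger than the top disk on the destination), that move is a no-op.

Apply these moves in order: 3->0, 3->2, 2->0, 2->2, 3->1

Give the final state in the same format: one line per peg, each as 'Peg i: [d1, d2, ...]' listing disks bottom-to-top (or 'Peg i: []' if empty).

After move 1 (3->0):
Peg 0: [2]
Peg 1: [4]
Peg 2: [3, 1]
Peg 3: []

After move 2 (3->2):
Peg 0: [2]
Peg 1: [4]
Peg 2: [3, 1]
Peg 3: []

After move 3 (2->0):
Peg 0: [2, 1]
Peg 1: [4]
Peg 2: [3]
Peg 3: []

After move 4 (2->2):
Peg 0: [2, 1]
Peg 1: [4]
Peg 2: [3]
Peg 3: []

After move 5 (3->1):
Peg 0: [2, 1]
Peg 1: [4]
Peg 2: [3]
Peg 3: []

Answer: Peg 0: [2, 1]
Peg 1: [4]
Peg 2: [3]
Peg 3: []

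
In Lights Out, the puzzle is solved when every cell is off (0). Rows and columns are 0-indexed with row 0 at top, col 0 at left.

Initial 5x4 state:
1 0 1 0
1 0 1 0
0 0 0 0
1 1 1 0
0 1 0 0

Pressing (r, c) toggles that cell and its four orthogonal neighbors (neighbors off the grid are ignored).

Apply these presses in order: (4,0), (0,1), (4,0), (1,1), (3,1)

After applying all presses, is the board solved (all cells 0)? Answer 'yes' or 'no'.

After press 1 at (4,0):
1 0 1 0
1 0 1 0
0 0 0 0
0 1 1 0
1 0 0 0

After press 2 at (0,1):
0 1 0 0
1 1 1 0
0 0 0 0
0 1 1 0
1 0 0 0

After press 3 at (4,0):
0 1 0 0
1 1 1 0
0 0 0 0
1 1 1 0
0 1 0 0

After press 4 at (1,1):
0 0 0 0
0 0 0 0
0 1 0 0
1 1 1 0
0 1 0 0

After press 5 at (3,1):
0 0 0 0
0 0 0 0
0 0 0 0
0 0 0 0
0 0 0 0

Lights still on: 0

Answer: yes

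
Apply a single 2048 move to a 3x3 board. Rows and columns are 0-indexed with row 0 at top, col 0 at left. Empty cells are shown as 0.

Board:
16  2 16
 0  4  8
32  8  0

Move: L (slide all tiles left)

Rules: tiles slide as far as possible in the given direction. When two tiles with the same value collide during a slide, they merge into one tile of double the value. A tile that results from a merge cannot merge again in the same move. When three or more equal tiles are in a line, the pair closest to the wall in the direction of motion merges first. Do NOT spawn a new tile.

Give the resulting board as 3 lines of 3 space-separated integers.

Answer: 16  2 16
 4  8  0
32  8  0

Derivation:
Slide left:
row 0: [16, 2, 16] -> [16, 2, 16]
row 1: [0, 4, 8] -> [4, 8, 0]
row 2: [32, 8, 0] -> [32, 8, 0]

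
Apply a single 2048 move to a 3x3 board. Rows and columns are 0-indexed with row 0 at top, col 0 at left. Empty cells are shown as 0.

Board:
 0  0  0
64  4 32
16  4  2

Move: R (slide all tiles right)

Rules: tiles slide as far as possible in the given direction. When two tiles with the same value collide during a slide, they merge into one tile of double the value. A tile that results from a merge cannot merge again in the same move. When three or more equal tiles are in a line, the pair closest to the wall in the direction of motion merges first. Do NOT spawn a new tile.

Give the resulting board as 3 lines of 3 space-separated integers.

Slide right:
row 0: [0, 0, 0] -> [0, 0, 0]
row 1: [64, 4, 32] -> [64, 4, 32]
row 2: [16, 4, 2] -> [16, 4, 2]

Answer:  0  0  0
64  4 32
16  4  2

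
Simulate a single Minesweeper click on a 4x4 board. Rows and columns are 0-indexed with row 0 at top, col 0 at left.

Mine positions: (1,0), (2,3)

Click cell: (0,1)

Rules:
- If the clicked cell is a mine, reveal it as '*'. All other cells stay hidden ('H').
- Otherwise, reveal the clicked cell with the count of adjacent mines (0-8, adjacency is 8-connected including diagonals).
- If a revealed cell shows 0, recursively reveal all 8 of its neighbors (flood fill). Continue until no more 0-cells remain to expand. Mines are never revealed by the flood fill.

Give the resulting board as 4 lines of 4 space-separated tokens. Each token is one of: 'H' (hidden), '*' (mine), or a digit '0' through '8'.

H 1 H H
H H H H
H H H H
H H H H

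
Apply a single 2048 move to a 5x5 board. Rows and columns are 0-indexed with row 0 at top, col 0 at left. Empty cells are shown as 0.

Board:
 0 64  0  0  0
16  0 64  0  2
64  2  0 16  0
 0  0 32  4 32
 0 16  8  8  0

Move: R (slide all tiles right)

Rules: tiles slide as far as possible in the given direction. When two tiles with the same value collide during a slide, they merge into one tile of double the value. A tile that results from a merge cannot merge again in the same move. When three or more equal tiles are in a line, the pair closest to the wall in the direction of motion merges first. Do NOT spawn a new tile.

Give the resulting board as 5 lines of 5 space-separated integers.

Slide right:
row 0: [0, 64, 0, 0, 0] -> [0, 0, 0, 0, 64]
row 1: [16, 0, 64, 0, 2] -> [0, 0, 16, 64, 2]
row 2: [64, 2, 0, 16, 0] -> [0, 0, 64, 2, 16]
row 3: [0, 0, 32, 4, 32] -> [0, 0, 32, 4, 32]
row 4: [0, 16, 8, 8, 0] -> [0, 0, 0, 16, 16]

Answer:  0  0  0  0 64
 0  0 16 64  2
 0  0 64  2 16
 0  0 32  4 32
 0  0  0 16 16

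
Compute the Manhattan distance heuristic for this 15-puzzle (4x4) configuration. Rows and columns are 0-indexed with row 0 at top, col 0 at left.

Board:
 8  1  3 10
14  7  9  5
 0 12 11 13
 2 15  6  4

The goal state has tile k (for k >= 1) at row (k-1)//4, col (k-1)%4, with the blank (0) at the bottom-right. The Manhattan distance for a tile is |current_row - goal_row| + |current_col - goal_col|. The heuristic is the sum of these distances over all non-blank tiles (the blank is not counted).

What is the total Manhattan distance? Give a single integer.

Answer: 36

Derivation:
Tile 8: at (0,0), goal (1,3), distance |0-1|+|0-3| = 4
Tile 1: at (0,1), goal (0,0), distance |0-0|+|1-0| = 1
Tile 3: at (0,2), goal (0,2), distance |0-0|+|2-2| = 0
Tile 10: at (0,3), goal (2,1), distance |0-2|+|3-1| = 4
Tile 14: at (1,0), goal (3,1), distance |1-3|+|0-1| = 3
Tile 7: at (1,1), goal (1,2), distance |1-1|+|1-2| = 1
Tile 9: at (1,2), goal (2,0), distance |1-2|+|2-0| = 3
Tile 5: at (1,3), goal (1,0), distance |1-1|+|3-0| = 3
Tile 12: at (2,1), goal (2,3), distance |2-2|+|1-3| = 2
Tile 11: at (2,2), goal (2,2), distance |2-2|+|2-2| = 0
Tile 13: at (2,3), goal (3,0), distance |2-3|+|3-0| = 4
Tile 2: at (3,0), goal (0,1), distance |3-0|+|0-1| = 4
Tile 15: at (3,1), goal (3,2), distance |3-3|+|1-2| = 1
Tile 6: at (3,2), goal (1,1), distance |3-1|+|2-1| = 3
Tile 4: at (3,3), goal (0,3), distance |3-0|+|3-3| = 3
Sum: 4 + 1 + 0 + 4 + 3 + 1 + 3 + 3 + 2 + 0 + 4 + 4 + 1 + 3 + 3 = 36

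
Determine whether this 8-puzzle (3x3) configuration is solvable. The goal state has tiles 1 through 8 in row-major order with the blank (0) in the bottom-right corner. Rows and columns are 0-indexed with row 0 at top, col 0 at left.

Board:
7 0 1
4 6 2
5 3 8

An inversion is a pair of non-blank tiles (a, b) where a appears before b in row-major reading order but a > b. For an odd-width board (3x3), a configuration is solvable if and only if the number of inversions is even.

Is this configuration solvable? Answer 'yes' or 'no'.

Inversions (pairs i<j in row-major order where tile[i] > tile[j] > 0): 12
12 is even, so the puzzle is solvable.

Answer: yes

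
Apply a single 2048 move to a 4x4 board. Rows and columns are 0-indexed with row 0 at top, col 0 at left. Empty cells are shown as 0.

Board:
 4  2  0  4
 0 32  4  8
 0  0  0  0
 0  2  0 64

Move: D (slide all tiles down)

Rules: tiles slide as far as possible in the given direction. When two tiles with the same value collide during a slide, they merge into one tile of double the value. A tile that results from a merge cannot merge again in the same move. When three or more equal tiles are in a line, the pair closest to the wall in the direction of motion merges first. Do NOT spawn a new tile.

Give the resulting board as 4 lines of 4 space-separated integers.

Slide down:
col 0: [4, 0, 0, 0] -> [0, 0, 0, 4]
col 1: [2, 32, 0, 2] -> [0, 2, 32, 2]
col 2: [0, 4, 0, 0] -> [0, 0, 0, 4]
col 3: [4, 8, 0, 64] -> [0, 4, 8, 64]

Answer:  0  0  0  0
 0  2  0  4
 0 32  0  8
 4  2  4 64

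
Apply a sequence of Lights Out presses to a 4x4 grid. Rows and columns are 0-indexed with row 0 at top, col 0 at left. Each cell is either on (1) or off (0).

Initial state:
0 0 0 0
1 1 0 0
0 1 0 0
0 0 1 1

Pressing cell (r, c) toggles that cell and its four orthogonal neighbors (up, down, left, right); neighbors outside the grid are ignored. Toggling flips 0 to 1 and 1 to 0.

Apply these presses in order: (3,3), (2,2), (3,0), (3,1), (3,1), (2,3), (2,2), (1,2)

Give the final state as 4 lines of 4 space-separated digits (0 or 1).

Answer: 0 0 1 0
1 0 1 0
1 1 0 0
1 1 0 1

Derivation:
After press 1 at (3,3):
0 0 0 0
1 1 0 0
0 1 0 1
0 0 0 0

After press 2 at (2,2):
0 0 0 0
1 1 1 0
0 0 1 0
0 0 1 0

After press 3 at (3,0):
0 0 0 0
1 1 1 0
1 0 1 0
1 1 1 0

After press 4 at (3,1):
0 0 0 0
1 1 1 0
1 1 1 0
0 0 0 0

After press 5 at (3,1):
0 0 0 0
1 1 1 0
1 0 1 0
1 1 1 0

After press 6 at (2,3):
0 0 0 0
1 1 1 1
1 0 0 1
1 1 1 1

After press 7 at (2,2):
0 0 0 0
1 1 0 1
1 1 1 0
1 1 0 1

After press 8 at (1,2):
0 0 1 0
1 0 1 0
1 1 0 0
1 1 0 1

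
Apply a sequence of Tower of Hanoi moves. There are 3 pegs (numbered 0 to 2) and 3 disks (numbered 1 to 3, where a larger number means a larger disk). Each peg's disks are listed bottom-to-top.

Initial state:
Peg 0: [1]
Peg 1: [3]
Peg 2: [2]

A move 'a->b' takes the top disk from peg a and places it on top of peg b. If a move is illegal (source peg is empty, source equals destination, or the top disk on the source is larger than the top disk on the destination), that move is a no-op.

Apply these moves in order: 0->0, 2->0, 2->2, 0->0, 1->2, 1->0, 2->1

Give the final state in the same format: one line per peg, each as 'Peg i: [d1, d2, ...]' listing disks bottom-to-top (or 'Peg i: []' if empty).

After move 1 (0->0):
Peg 0: [1]
Peg 1: [3]
Peg 2: [2]

After move 2 (2->0):
Peg 0: [1]
Peg 1: [3]
Peg 2: [2]

After move 3 (2->2):
Peg 0: [1]
Peg 1: [3]
Peg 2: [2]

After move 4 (0->0):
Peg 0: [1]
Peg 1: [3]
Peg 2: [2]

After move 5 (1->2):
Peg 0: [1]
Peg 1: [3]
Peg 2: [2]

After move 6 (1->0):
Peg 0: [1]
Peg 1: [3]
Peg 2: [2]

After move 7 (2->1):
Peg 0: [1]
Peg 1: [3, 2]
Peg 2: []

Answer: Peg 0: [1]
Peg 1: [3, 2]
Peg 2: []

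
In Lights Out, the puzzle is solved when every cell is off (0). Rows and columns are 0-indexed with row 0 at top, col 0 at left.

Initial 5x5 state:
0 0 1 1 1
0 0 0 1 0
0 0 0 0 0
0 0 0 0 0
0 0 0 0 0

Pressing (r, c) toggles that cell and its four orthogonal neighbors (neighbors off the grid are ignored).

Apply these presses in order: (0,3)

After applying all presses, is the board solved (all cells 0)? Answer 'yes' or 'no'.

After press 1 at (0,3):
0 0 0 0 0
0 0 0 0 0
0 0 0 0 0
0 0 0 0 0
0 0 0 0 0

Lights still on: 0

Answer: yes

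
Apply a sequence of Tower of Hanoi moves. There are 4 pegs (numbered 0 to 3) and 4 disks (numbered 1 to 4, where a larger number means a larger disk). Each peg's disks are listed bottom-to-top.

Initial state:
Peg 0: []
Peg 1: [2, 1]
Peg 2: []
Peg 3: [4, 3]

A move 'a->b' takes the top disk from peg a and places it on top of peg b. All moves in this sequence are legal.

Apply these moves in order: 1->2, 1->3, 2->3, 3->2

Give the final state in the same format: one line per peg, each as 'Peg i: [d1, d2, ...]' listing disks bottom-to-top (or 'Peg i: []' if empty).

After move 1 (1->2):
Peg 0: []
Peg 1: [2]
Peg 2: [1]
Peg 3: [4, 3]

After move 2 (1->3):
Peg 0: []
Peg 1: []
Peg 2: [1]
Peg 3: [4, 3, 2]

After move 3 (2->3):
Peg 0: []
Peg 1: []
Peg 2: []
Peg 3: [4, 3, 2, 1]

After move 4 (3->2):
Peg 0: []
Peg 1: []
Peg 2: [1]
Peg 3: [4, 3, 2]

Answer: Peg 0: []
Peg 1: []
Peg 2: [1]
Peg 3: [4, 3, 2]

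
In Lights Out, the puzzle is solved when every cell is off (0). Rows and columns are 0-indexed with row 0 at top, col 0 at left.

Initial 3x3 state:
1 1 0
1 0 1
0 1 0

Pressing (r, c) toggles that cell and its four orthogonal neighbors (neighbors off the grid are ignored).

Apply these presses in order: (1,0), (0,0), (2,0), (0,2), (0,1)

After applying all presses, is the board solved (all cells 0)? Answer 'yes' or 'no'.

Answer: yes

Derivation:
After press 1 at (1,0):
0 1 0
0 1 1
1 1 0

After press 2 at (0,0):
1 0 0
1 1 1
1 1 0

After press 3 at (2,0):
1 0 0
0 1 1
0 0 0

After press 4 at (0,2):
1 1 1
0 1 0
0 0 0

After press 5 at (0,1):
0 0 0
0 0 0
0 0 0

Lights still on: 0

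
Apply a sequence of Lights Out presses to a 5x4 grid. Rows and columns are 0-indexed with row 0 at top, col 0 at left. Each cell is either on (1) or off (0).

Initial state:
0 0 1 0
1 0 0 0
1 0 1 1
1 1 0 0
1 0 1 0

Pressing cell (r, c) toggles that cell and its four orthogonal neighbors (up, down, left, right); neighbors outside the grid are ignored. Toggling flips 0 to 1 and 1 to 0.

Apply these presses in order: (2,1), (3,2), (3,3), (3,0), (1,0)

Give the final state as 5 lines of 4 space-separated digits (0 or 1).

After press 1 at (2,1):
0 0 1 0
1 1 0 0
0 1 0 1
1 0 0 0
1 0 1 0

After press 2 at (3,2):
0 0 1 0
1 1 0 0
0 1 1 1
1 1 1 1
1 0 0 0

After press 3 at (3,3):
0 0 1 0
1 1 0 0
0 1 1 0
1 1 0 0
1 0 0 1

After press 4 at (3,0):
0 0 1 0
1 1 0 0
1 1 1 0
0 0 0 0
0 0 0 1

After press 5 at (1,0):
1 0 1 0
0 0 0 0
0 1 1 0
0 0 0 0
0 0 0 1

Answer: 1 0 1 0
0 0 0 0
0 1 1 0
0 0 0 0
0 0 0 1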